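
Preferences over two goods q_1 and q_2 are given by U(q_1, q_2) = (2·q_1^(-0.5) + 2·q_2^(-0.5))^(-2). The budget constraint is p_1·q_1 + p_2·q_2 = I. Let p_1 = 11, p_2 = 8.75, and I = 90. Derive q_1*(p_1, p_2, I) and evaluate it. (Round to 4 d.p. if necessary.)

q_1* = 4.2469

From the CES first-order condition, (q_2/q_1)^(1.5) = p_1/p_2.
Solve for the ratio: q_2/q_1 = [p_1/p_2]^(2/3).
Substitute q_2 = (q_2/q_1)·q_1 into the budget: q_1* = I/(p_1 + p_2·(q_2/q_1)).
Numerically q_2/q_1 = 1.164814, so q_1* = 90/(11 + 8.75·1.164814) = 4.2469.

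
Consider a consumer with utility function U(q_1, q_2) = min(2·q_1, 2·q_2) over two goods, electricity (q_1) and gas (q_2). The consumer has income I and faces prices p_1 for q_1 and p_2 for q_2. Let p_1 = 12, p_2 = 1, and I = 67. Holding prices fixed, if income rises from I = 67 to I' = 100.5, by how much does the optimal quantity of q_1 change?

Δq_1* = 2.5769

Leontief preferences: the optimum is at the kink where q_1/2 = q_2/2, i.e. q_2 = q_1.
Budget: p_1·q_1 + p_2·q_1 = I, so (2·p_1 + 2·p_2)·q_1 = 2·I.
Demand: q_1*(p_1,p_2,I) = 2·I/(2·p_1 + 2·p_2), q_2* = 2·I/(2·p_1 + 2·p_2).
Here 2·12 + 2·1 = 26, giving q_1* = 5.1538.
At I' = 100.5: q_1* = 7.7308. Change: 7.7308 − 5.1538 = 2.5769.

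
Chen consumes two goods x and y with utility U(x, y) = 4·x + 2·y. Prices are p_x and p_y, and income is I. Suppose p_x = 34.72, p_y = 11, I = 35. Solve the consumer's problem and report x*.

Linear utility — the consumer picks whichever good has higher MU/price: 4/34.72 = 0.1152 vs 2/11 = 0.1818.
y gives more utility per dollar, so spend all income on y: y* = I/p_y, x* = 0.
Numerically: x* = 0, y* = 3.1818.

x* = 0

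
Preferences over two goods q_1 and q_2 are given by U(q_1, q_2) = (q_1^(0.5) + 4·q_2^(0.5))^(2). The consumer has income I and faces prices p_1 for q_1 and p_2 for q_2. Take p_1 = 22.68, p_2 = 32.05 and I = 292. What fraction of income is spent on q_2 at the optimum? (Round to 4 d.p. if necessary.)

From the CES first-order condition, (1/4)·(q_2/q_1)^(0.5) = p_1/p_2.
Solve for the ratio: q_2/q_1 = [4·p_1/p_2]^(2).
Substitute q_2 = (q_2/q_1)·q_1 into the budget: q_1* = I/(p_1 + p_2·(q_2/q_1)).
Numerically q_2/q_1 = 8.012167, so q_1* = 292/(22.68 + 32.05·8.012167) = 1.0448 and q_2* = 8.012167·1.0448 = 8.3714.
Expenditure on q_2: 32.05·8.3714 = 268.3031; share = 0.9188.

share on q_2 = 0.9188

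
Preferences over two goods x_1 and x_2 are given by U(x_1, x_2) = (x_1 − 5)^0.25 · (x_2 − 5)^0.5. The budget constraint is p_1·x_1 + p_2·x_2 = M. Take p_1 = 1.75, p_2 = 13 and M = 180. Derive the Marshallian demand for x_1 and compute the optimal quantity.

x_1* = 25.2381

Let x_1' = x_1−5, x_2' = x_2−5. MRS = (1/2)·x_2'/x_1' = p_1/p_2.
After buying the subsistence bundle (5, 5), a share 1/3 of the remaining income goes to x_1: x_1* = 5 + 1/3·(M − 5p_1 − 5p_2)/p_1.
Discretionary income = 180 − 5·1.75 − 5·13 = 106.25; x_1* = 5 + 1/3·106.25/1.75 = 25.2381.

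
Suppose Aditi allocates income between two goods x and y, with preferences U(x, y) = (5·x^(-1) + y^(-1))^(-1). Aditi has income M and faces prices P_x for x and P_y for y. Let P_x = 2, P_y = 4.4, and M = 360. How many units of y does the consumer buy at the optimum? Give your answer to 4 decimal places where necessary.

From the CES first-order condition, 5·(y/x)^(2) = P_x/P_y.
Hence y/x = ((1/5)·P_x/P_y)^(1/(2)), i.e. raised to the 0.5 power.
With the ratio pinned down, the budget gives x* = M/(P_x + P_y·(y/x)) and y* = (y/x)·x*.
Numerically y/x = 0.301511, so x* = 360/(2 + 4.4·0.301511) = 108.217 and y* = 0.301511·108.217 = 32.6286.

y* = 32.6286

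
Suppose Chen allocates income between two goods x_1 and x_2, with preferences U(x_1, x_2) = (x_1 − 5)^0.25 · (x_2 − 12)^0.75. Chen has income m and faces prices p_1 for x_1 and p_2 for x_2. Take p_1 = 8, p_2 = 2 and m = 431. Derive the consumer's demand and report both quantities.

Substituting into the budget: x_1* = 5 + 0.25·(m − 5·p_1 − 12·p_2)/p_1, and x_2* = 12 + 0.75·(…)/p_2.
Discretionary income = 431 − 5·8 − 12·2 = 367; x_1* = 5 + 0.25·367/8 = 16.4688; x_2* = 12 + 0.75·367/2 = 149.625.

x_1* = 16.4688, x_2* = 149.625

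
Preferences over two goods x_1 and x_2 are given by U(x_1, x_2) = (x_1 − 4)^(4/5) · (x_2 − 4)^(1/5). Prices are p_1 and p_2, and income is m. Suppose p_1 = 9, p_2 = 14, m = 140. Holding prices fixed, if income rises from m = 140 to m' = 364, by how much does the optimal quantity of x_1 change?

Δx_1* = 19.9111

MRS = 4·(x_2−4)/(x_1−4). Tangency with p_1/p_2 gives x_2−4 = (1/4)·(p_1/p_2)·(x_1−4).
After buying the subsistence bundle (4, 4), a share 0.8 of the remaining income goes to x_1: x_1* = 4 + 0.8·(m − 4p_1 − 4p_2)/p_1.
Discretionary income = 140 − 4·9 − 4·14 = 48; x_1* = 4 + 0.8·48/9 = 8.2667.
At m' = 364: x_1* = 28.1778. Change: 28.1778 − 8.2667 = 19.9111.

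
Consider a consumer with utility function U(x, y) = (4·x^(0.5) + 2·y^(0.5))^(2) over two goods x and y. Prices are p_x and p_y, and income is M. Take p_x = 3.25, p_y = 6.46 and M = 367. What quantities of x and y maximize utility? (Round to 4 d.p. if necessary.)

MRS = MU_x/MU_y = 2·(y/x)^(0.5). Set equal to p_x/p_y.
Hence y/x = ((1/2)·p_x/p_y)^(1/(0.5)), i.e. raised to the 2 power.
With the ratio pinned down, the budget gives x* = M/(p_x + p_y·(y/x)) and y* = (y/x)·x*.
Numerically y/x = 0.063276, so x* = 367/(3.25 + 6.46·0.063276) = 100.3071 and y* = 0.063276·100.3071 = 6.3471.

x* = 100.3071, y* = 6.3471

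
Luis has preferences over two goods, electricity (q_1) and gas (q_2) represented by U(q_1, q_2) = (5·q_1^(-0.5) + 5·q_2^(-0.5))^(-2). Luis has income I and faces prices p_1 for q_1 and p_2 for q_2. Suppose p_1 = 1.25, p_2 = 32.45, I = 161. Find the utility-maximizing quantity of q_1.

From the CES first-order condition, (q_2/q_1)^(1.5) = p_1/p_2.
Hence q_2/q_1 = (p_1/p_2)^(1/(1.5)), i.e. raised to the 2/3 power.
With the ratio pinned down, the budget gives q_1* = I/(p_1 + p_2·(q_2/q_1)) and q_2* = (q_2/q_1)·q_1*.
Numerically q_2/q_1 = 0.114059, so q_1* = 161/(1.25 + 32.45·0.114059) = 32.5172.

q_1* = 32.5172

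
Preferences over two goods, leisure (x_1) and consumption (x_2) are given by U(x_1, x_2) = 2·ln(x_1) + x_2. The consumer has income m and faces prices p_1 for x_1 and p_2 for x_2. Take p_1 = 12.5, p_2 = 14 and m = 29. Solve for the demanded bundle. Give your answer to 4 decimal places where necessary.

x_1* = 2.24, x_2* = 0.0714

Set MRS = p_1/p_2: (2/x_1)/1 = p_1/p_2.
So x_1*(p_1,p_2) = 2·p_2/p_1, independent of income; and x_2* = (m − 2·p_2)/p_2.
At the given prices: x_1* = 2·14/12.5 = 2.24, and x_2* = 0.0714.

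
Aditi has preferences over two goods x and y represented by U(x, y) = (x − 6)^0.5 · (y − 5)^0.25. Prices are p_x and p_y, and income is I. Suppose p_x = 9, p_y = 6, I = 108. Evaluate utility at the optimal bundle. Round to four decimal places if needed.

V = 1.4328

MRS = 2·(y−5)/(x−6). Tangency with p_x/p_y gives y−5 = (1/2)·(p_x/p_y)·(x−6).
After buying the subsistence bundle (6, 5), a share 2/3 of the remaining income goes to x: x* = 6 + 2/3·(I − 6p_x − 5p_y)/p_x.
Discretionary income = 108 − 6·9 − 5·6 = 24; x* = 6 + 2/3·24/9 = 7.7778; y* = 5 + 1/3·24/6 = 6.3333.
Utility at the optimum: U(7.7778, 6.3333) = 1.4328.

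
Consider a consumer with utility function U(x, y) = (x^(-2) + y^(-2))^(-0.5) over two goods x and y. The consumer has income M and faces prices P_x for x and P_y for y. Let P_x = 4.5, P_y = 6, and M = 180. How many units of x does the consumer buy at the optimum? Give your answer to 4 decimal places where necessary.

MRS = MU_x/MU_y = (y/x)^(3). Set equal to P_x/P_y.
Solve for the ratio: y/x = [P_x/P_y]^(1/3).
Substitute y = (y/x)·x into the budget: x* = M/(P_x + P_y·(y/x)).
Numerically y/x = 0.90856, so x* = 180/(4.5 + 6·0.90856) = 18.088.

x* = 18.088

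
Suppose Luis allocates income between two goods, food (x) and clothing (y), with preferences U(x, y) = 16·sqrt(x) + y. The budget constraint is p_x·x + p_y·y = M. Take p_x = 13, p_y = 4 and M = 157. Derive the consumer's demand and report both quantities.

x* = 6.0592, y* = 19.5577

Thus x* = (8·p_y/p_x)² — independent of M — with the rest of income spent on y.
Plugging in: x* = (8·4/13)² = 6.0592, y* = 19.5577.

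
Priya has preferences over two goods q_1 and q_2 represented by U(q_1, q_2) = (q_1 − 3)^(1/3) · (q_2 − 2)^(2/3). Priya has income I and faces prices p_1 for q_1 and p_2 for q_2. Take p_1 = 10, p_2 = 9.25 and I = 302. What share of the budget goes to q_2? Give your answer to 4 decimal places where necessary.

MRS = (1/2)·(q_2−2)/(q_1−3). Tangency with p_1/p_2 gives q_2−2 = 2·(p_1/p_2)·(q_1−3).
Substituting into the budget: q_1* = 3 + 1/3·(I − 3·p_1 − 2·p_2)/p_1, and q_2* = 2 + 2/3·(…)/p_2.
Discretionary income = 302 − 3·10 − 2·9.25 = 253.5; q_1* = 3 + 1/3·253.5/10 = 11.45; q_2* = 2 + 2/3·253.5/9.25 = 20.2703.
Expenditure on q_2: 9.25·20.2703 = 187.5; share = 0.6209.

share on q_2 = 0.6209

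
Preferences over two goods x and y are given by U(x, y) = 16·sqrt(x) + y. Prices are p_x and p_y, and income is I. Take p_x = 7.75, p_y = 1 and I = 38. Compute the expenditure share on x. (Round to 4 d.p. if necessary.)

share on x = 0.2173

Plugging in: x* = (8·1/7.75)² = 1.0656, y* = 29.7419.
Expenditure on x: 7.75·1.0656 = 8.2581; share = 0.2173.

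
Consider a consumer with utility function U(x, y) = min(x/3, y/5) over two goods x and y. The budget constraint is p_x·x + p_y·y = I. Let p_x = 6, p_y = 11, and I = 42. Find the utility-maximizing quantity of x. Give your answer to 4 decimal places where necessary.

x* = 1.726

Here 3·6 + 5·11 = 73, giving x* = 1.726.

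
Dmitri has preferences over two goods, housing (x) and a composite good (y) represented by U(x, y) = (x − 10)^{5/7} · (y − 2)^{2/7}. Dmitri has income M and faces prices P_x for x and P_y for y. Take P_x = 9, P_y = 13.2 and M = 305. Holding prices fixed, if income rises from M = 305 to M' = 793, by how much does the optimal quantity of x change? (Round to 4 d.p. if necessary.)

Δx* = 38.7302

MRS = (5/2)·(y−2)/(x−10). Tangency with P_x/P_y gives y−2 = (2/5)·(P_x/P_y)·(x−10).
Substituting into the budget: x* = 10 + 5/7·(M − 10·P_x − 2·P_y)/P_x, and y* = 2 + 2/7·(…)/P_y.
Discretionary income = 305 − 10·9 − 2·13.2 = 188.6; x* = 10 + 5/7·188.6/9 = 24.9683.
At M' = 793: x* = 63.6984. Change: 63.6984 − 24.9683 = 38.7302.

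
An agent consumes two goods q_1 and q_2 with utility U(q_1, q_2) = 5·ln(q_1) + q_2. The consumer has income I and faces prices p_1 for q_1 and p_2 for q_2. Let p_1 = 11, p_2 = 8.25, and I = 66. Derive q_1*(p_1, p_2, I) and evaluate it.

q_1* = 3.75

MU_q_1 = 5/q_1, MU_q_2 = 1. Tangency: 5/q_1 = p_1/p_2.
So q_1*(p_1,p_2) = 5·p_2/p_1, independent of income; and q_2* = (I − 5·p_2)/p_2.
At the given prices: q_1* = 5·8.25/11 = 3.75.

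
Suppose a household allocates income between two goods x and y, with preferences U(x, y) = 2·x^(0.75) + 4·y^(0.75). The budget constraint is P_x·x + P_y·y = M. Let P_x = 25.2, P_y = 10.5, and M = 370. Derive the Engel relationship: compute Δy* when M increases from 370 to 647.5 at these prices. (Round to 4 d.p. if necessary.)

MU_x ∝ 2·x^(-0.25), MU_y ∝ 4·y^(-0.25), so MRS = (1/2)·(y/x)^(0.25) = P_x/P_y.
Solve for the ratio: y/x = [2·P_x/P_y]^(4).
Substitute y = (y/x)·x into the budget: x* = M/(P_x + P_y·(y/x)).
Numerically y/x = 530.8416, so x* = 370/(25.2 + 10.5·530.8416) = 0.0661 and y* = 530.8416·0.0661 = 35.0795.
At M' = 647.5: y* = 61.3891. Change: 61.3891 − 35.0795 = 26.3096.

Δy* = 26.3096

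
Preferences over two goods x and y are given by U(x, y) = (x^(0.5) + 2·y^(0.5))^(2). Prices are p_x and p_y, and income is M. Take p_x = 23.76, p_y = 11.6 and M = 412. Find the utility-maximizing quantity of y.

y* = 31.6538

MU_x ∝ x^(-0.5), MU_y ∝ 2·y^(-0.5), so MRS = (1/2)·(y/x)^(0.5) = p_x/p_y.
Solve for the ratio: y/x = [2·p_x/p_y]^(2).
With the ratio pinned down, the budget gives x* = M/(p_x + p_y·(y/x)) and y* = (y/x)·x*.
Numerically y/x = 16.781736, so x* = 412/(23.76 + 11.6·16.781736) = 1.8862 and y* = 16.781736·1.8862 = 31.6538.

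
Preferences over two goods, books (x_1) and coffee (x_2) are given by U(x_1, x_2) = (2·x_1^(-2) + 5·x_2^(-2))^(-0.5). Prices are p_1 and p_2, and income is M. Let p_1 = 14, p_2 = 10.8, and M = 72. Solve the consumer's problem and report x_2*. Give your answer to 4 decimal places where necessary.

MRS = MU_x_1/MU_x_2 = (2/5)·(x_2/x_1)^(3). Set equal to p_1/p_2.
Solve for the ratio: x_2/x_1 = [(5/2)·p_1/p_2]^(1/3).
Substitute x_2 = (x_2/x_1)·x_1 into the budget: x_1* = M/(p_1 + p_2·(x_2/x_1)).
Numerically x_2/x_1 = 1.47984, so x_1* = 72/(14 + 10.8·1.47984) = 2.4014 and x_2* = 1.47984·2.4014 = 3.5537.

x_2* = 3.5537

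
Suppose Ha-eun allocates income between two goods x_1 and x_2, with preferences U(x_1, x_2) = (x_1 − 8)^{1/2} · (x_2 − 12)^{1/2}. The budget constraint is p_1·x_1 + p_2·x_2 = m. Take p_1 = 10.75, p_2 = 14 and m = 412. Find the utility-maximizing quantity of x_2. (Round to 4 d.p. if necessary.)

Let x_1' = x_1−8, x_2' = x_2−12. MRS = x_2'/x_1' = p_1/p_2.
Substituting into the budget: x_1* = 8 + 0.5·(m − 8·p_1 − 12·p_2)/p_1, and x_2* = 12 + 0.5·(…)/p_2.
Discretionary income = 412 − 8·10.75 − 12·14 = 158; x_2* = 12 + 0.5·158/14 = 17.6429.

x_2* = 17.6429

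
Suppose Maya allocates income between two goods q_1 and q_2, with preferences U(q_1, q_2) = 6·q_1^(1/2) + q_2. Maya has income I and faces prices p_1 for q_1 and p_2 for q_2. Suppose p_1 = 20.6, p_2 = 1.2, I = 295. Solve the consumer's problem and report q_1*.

q_1* = 0.0305

Set MRS = p_1/p_2: 3·q_1^(−1/2) = p_1/p_2.
Solve: √q_1 = 3·p_2/p_1, so q_1*(p_1,p_2) = (3·p_2/p_1)², and q_2* = (I − p_1·q_1*)/p_2.
Plugging in: q_1* = (3·1.2/20.6)² = 0.0305.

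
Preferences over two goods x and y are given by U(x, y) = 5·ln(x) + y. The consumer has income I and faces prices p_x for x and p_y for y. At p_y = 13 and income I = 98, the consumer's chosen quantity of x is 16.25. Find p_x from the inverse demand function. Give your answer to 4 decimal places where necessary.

p_x = 4

Set MRS = p_x/p_y: (5/x)/1 = p_x/p_y.
So x*(p_x,p_y) = 5·p_y/p_x, independent of income; and y* = (I − 5·p_y)/p_y.
Set x* = 16.25 in the demand function and solve for p_x: p_x = 4.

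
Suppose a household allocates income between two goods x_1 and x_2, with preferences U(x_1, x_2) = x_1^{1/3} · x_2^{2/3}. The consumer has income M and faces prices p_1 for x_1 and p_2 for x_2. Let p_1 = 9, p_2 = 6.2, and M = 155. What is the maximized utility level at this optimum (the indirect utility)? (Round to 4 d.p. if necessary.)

V = 11.683

The MRS is (1/2)·x_2/x_1. Set MRS = p_1/p_2.
So 1/3·p_2·x_2 = 2/3·p_1·x_1; combined with the budget, a share 1/3 of income goes to x_1.
Demand: x_1*(p_1,p_2,M) = 1/3·M/p_1 and x_2* = 2/3·M/p_2.
At p_1=9, p_2=6.2, M=155: x_1* = 1/3·155/9 = 5.7407, x_2* = 16.6667.
Utility at the optimum: U(5.7407, 16.6667) = 11.683.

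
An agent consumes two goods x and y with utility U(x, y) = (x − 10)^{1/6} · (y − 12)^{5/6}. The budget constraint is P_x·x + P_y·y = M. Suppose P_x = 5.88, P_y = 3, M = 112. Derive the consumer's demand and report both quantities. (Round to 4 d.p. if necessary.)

MRS = (1/5)·(y−12)/(x−10). Tangency with P_x/P_y gives y−12 = 5·(P_x/P_y)·(x−10).
Substituting into the budget: x* = 10 + 1/6·(M − 10·P_x − 12·P_y)/P_x, and y* = 12 + 5/6·(…)/P_y.
Discretionary income = 112 − 10·5.88 − 12·3 = 17.2; x* = 10 + 1/6·17.2/5.88 = 10.4875; y* = 12 + 5/6·17.2/3 = 16.7778.

x* = 10.4875, y* = 16.7778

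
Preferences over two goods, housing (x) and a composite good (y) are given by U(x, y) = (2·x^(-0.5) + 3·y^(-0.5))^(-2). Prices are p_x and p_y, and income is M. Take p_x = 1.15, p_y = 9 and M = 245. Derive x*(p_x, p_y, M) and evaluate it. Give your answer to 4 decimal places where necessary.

From the CES first-order condition, (2/3)·(y/x)^(1.5) = p_x/p_y.
Solve for the ratio: y/x = [(3/2)·p_x/p_y]^(2/3).
Substitute y = (y/x)·x into the budget: x* = M/(p_x + p_y·(y/x)).
Numerically y/x = 0.332428, so x* = 245/(1.15 + 9·0.332428) = 59.1523.

x* = 59.1523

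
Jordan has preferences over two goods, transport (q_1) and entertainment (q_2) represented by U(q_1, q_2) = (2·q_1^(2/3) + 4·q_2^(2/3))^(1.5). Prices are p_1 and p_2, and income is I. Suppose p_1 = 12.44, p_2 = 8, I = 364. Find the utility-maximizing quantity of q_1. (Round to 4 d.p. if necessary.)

MU_q_1 ∝ 2·q_1^(-1/3), MU_q_2 ∝ 4·q_2^(-1/3), so MRS = (1/2)·(q_2/q_1)^(1/3) = p_1/p_2.
Solve for the ratio: q_2/q_1 = [2·p_1/p_2]^(3).
Substitute q_2 = (q_2/q_1)·q_1 into the budget: q_1* = I/(p_1 + p_2·(q_2/q_1)).
Numerically q_2/q_1 = 30.080231, so q_1* = 364/(12.44 + 8·30.080231) = 1.4383.

q_1* = 1.4383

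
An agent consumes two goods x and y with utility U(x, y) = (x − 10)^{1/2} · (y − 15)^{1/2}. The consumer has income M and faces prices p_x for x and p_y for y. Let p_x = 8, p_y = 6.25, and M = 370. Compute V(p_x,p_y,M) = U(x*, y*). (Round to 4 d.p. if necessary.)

MRS = (y−15)/(x−10). Tangency with p_x/p_y gives y−15 = (p_x/p_y)·(x−10).
After buying the subsistence bundle (10, 15), a share 0.5 of the remaining income goes to x: x* = 10 + 0.5·(M − 10p_x − 15p_y)/p_x.
Discretionary income = 370 − 10·8 − 15·6.25 = 196.25; x* = 10 + 0.5·196.25/8 = 22.2656; y* = 15 + 0.5·196.25/6.25 = 30.7.
Utility at the optimum: U(22.2656, 30.7) = 13.877.

V = 13.877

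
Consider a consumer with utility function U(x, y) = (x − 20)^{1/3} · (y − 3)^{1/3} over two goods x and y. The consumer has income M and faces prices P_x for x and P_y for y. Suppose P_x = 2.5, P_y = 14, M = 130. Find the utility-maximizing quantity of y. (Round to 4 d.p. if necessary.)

y* = 4.3571

After buying the subsistence bundle (20, 3), a share 0.5 of the remaining income goes to x: x* = 20 + 0.5·(M − 20P_x − 3P_y)/P_x.
Discretionary income = 130 − 20·2.5 − 3·14 = 38; y* = 3 + 0.5·38/14 = 4.3571.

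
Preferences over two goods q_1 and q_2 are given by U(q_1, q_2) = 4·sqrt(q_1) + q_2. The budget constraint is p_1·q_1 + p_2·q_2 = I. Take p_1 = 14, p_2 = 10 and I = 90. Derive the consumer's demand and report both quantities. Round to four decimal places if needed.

q_1* = 2.0408, q_2* = 6.1429

Set MRS = p_1/p_2: 2·q_1^(−1/2) = p_1/p_2.
Solve: √q_1 = 2·p_2/p_1, so q_1*(p_1,p_2) = (2·p_2/p_1)², and q_2* = (I − p_1·q_1*)/p_2.
Plugging in: q_1* = (2·10/14)² = 2.0408, q_2* = 6.1429.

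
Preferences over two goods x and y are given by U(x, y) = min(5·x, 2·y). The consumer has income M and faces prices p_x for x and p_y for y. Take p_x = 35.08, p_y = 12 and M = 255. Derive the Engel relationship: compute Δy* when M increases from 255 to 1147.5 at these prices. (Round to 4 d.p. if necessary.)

Δy* = 34.2847

Leontief preferences: the optimum is at the kink where x/2 = y/5, i.e. y = (5/2)·x.
Budget: p_x·x + p_y·(5/2)·x = M, so (2·p_x + 5·p_y)·x = 2·M.
Demand: x*(p_x,p_y,M) = 2·M/(2·p_x + 5·p_y), y* = 5·M/(2·p_x + 5·p_y).
Here 2·35.08 + 5·12 = 130.16, giving y* = 9.7956.
At M' = 1147.5: y* = 44.0804. Change: 44.0804 − 9.7956 = 34.2847.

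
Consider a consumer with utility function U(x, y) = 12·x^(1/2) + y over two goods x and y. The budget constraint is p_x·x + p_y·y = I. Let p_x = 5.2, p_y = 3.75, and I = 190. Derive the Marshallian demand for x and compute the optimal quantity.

x* = 18.7223

Set MRS = p_x/p_y: 6·x^(−1/2) = p_x/p_y.
Thus x* = (6·p_y/p_x)² — independent of I — with the rest of income spent on y.
Plugging in: x* = (6·3.75/5.2)² = 18.7223.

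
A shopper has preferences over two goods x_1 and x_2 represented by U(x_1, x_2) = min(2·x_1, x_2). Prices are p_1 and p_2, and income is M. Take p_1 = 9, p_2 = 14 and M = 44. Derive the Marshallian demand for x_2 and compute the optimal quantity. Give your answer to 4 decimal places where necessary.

Leontief preferences: the optimum is at the kink where x_1/1 = x_2/2, i.e. x_2 = 2·x_1.
Budget: p_1·x_1 + p_2·2·x_1 = M, so (p_1 + 2·p_2)·x_1 = M.
Demand: x_1*(p_1,p_2,M) = M/(p_1 + 2·p_2), x_2* = 2·M/(p_1 + 2·p_2).
Here 9 + 2·14 = 37, giving x_2* = 2.3784.

x_2* = 2.3784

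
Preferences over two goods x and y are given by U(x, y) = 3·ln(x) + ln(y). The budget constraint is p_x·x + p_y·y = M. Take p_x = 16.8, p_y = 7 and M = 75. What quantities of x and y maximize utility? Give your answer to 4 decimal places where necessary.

x* = 3.3482, y* = 2.6786

MU_x/MU_y = (3·y)/(x); tangency sets this equal to p_x/p_y.
So 3·p_y·y = p_x·x; combined with the budget, a share 0.75 of income goes to x.
Demand: x*(p_x,p_y,M) = 0.75·M/p_x and y* = 0.25·M/p_y.
At p_x=16.8, p_y=7, M=75: x* = 0.75·75/16.8 = 3.3482, y* = 2.6786.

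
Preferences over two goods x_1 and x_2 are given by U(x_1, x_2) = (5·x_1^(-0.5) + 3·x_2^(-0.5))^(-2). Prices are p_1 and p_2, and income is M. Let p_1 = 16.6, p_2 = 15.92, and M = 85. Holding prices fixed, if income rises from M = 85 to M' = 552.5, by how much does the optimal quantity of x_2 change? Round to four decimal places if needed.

MU_x_1 ∝ 5·x_1^(-1.5), MU_x_2 ∝ 3·x_2^(-1.5), so MRS = (5/3)·(x_2/x_1)^(1.5) = p_1/p_2.
Hence x_2/x_1 = ((3/5)·p_1/p_2)^(1/(1.5)), i.e. raised to the 2/3 power.
Substitute x_2 = (x_2/x_1)·x_1 into the budget: x_1* = M/(p_1 + p_2·(x_2/x_1)).
Numerically x_2/x_1 = 0.731494, so x_1* = 85/(16.6 + 15.92·0.731494) = 3.0093 and x_2* = 0.731494·3.0093 = 2.2013.
At M' = 552.5: x_2* = 14.3085. Change: 14.3085 − 2.2013 = 12.1072.

Δx_2* = 12.1072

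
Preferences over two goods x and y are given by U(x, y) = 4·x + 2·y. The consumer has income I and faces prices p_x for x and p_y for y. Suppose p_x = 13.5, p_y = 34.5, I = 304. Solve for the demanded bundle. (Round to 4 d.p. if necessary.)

x gives more utility per dollar, so spend all income on x: x* = I/p_x, y* = 0.
Numerically: x* = 22.5185, y* = 0.

x* = 22.5185, y* = 0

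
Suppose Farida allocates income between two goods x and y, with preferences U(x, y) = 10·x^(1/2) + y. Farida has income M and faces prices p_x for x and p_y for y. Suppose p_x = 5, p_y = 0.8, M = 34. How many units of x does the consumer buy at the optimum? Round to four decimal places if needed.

x* = 0.64

MU_x = 5/√x, MU_y = 1. Tangency: 5/√x = p_x/p_y.
Thus x* = (5·p_y/p_x)² — independent of M — with the rest of income spent on y.
Plugging in: x* = (5·0.8/5)² = 0.64.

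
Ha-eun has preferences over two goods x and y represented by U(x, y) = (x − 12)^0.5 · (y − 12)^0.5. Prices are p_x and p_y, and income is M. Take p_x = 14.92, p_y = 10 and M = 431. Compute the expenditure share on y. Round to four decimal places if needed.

share on y = 0.4315

MRS = (y−12)/(x−12). Tangency with p_x/p_y gives y−12 = (p_x/p_y)·(x−12).
After buying the subsistence bundle (12, 12), a share 0.5 of the remaining income goes to x: x* = 12 + 0.5·(M − 12p_x − 12p_y)/p_x.
Discretionary income = 431 − 12·14.92 − 12·10 = 131.96; x* = 12 + 0.5·131.96/14.92 = 16.4223; y* = 12 + 0.5·131.96/10 = 18.598.
Expenditure on y: 10·18.598 = 185.98; share = 0.4315.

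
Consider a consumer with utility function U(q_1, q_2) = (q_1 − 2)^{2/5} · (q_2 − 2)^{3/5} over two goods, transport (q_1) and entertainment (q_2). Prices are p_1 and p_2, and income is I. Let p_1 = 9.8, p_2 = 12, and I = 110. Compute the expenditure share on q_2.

MRS = (2/3)·(q_2−2)/(q_1−2). Tangency with p_1/p_2 gives q_2−2 = (3/2)·(p_1/p_2)·(q_1−2).
Substituting into the budget: q_1* = 2 + 0.4·(I − 2·p_1 − 2·p_2)/p_1, and q_2* = 2 + 0.6·(…)/p_2.
Discretionary income = 110 − 2·9.8 − 2·12 = 66.4; q_1* = 2 + 0.4·66.4/9.8 = 4.7102; q_2* = 2 + 0.6·66.4/12 = 5.32.
Expenditure on q_2: 12·5.32 = 63.84; share = 0.5804.

share on q_2 = 0.5804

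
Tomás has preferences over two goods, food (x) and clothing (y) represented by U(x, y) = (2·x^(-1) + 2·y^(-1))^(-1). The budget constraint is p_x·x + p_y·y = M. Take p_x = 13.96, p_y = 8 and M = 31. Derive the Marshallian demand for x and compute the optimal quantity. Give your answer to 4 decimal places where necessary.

MU_x ∝ 2·x^(-2), MU_y ∝ 2·y^(-2), so MRS = (y/x)^(2) = p_x/p_y.
Solve for the ratio: y/x = [p_x/p_y]^(0.5).
Substitute y = (y/x)·x into the budget: x* = M/(p_x + p_y·(y/x)).
Numerically y/x = 1.320984, so x* = 31/(13.96 + 8·1.320984) = 1.2639.

x* = 1.2639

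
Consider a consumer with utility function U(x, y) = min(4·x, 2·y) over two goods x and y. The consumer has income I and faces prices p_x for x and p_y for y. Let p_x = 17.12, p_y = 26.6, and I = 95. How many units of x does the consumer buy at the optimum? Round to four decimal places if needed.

x* = 1.351

With perfect complements, no substitution: consume in ratio x:y = 2:4.
Budget: p_x·x + p_y·2·x = I, so (2·p_x + 4·p_y)·x = 2·I.
Demand: x*(p_x,p_y,I) = 2·I/(2·p_x + 4·p_y), y* = 4·I/(2·p_x + 4·p_y).
Here 2·17.12 + 4·26.6 = 140.64, giving x* = 1.351.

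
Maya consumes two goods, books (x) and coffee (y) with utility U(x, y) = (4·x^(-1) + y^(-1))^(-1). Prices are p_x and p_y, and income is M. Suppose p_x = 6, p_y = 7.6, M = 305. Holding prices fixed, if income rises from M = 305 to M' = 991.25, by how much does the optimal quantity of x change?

Δx* = 73.1892

With the ratio pinned down, the budget gives x* = M/(p_x + p_y·(y/x)) and y* = (y/x)·x*.
Numerically y/x = 0.444262, so x* = 305/(6 + 7.6·0.444262) = 32.5285.
At M' = 991.25: x* = 105.7177. Change: 105.7177 − 32.5285 = 73.1892.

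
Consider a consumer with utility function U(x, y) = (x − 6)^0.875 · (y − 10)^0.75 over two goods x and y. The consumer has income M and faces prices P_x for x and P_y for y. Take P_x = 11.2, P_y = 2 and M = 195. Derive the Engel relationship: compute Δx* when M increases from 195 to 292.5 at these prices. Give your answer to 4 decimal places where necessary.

Δx* = 4.6875

Let x' = x−6, y' = y−10. MRS = (7/6)·y'/x' = P_x/P_y.
After buying the subsistence bundle (6, 10), a share 7/13 of the remaining income goes to x: x* = 6 + 7/13·(M − 6P_x − 10P_y)/P_x.
Discretionary income = 195 − 6·11.2 − 10·2 = 107.8; x* = 6 + 7/13·107.8/11.2 = 11.1827.
At M' = 292.5: x* = 15.8702. Change: 15.8702 − 11.1827 = 4.6875.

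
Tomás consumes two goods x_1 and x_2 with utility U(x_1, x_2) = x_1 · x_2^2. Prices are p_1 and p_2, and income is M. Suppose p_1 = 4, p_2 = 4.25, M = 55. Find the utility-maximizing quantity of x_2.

x_2* = 8.6275

At p_1=4, p_2=4.25, M=55: x_2* = 2/3·55/4.25 = 8.6275.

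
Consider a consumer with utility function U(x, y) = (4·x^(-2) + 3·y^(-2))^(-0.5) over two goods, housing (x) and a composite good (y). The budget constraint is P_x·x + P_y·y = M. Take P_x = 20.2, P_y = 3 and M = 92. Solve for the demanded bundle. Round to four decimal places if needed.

MRS = MU_x/MU_y = (4/3)·(y/x)^(3). Set equal to P_x/P_y.
Hence y/x = ((3/4)·P_x/P_y)^(1/(3)), i.e. raised to the 1/3 power.
With the ratio pinned down, the budget gives x* = M/(P_x + P_y·(y/x)) and y* = (y/x)·x*.
Numerically y/x = 1.715657, so x* = 92/(20.2 + 3·1.715657) = 3.6296 and y* = 1.715657·3.6296 = 6.2272.

x* = 3.6296, y* = 6.2272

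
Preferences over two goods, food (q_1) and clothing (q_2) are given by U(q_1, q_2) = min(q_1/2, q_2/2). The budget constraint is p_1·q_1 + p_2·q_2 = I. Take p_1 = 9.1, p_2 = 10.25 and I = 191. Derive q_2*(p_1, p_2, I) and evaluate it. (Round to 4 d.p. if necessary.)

q_2* = 9.8708

With perfect complements, no substitution: consume in ratio q_1:q_2 = 2:2.
Budget: p_1·q_1 + p_2·q_1 = I, so (2·p_1 + 2·p_2)·q_1 = 2·I.
Demand: q_1*(p_1,p_2,I) = 2·I/(2·p_1 + 2·p_2), q_2* = 2·I/(2·p_1 + 2·p_2).
Here 2·9.1 + 2·10.25 = 38.7, giving q_2* = 9.8708.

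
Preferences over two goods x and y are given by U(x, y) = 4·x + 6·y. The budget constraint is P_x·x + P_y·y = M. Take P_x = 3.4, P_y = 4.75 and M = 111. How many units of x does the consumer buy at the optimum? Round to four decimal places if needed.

Linear utility — the consumer picks whichever good has higher MU/price: 4/3.4 = 1.1765 vs 6/4.75 = 1.2632.
y gives more utility per dollar, so spend all income on y: y* = M/P_y, x* = 0.
Numerically: x* = 0, y* = 23.3684.

x* = 0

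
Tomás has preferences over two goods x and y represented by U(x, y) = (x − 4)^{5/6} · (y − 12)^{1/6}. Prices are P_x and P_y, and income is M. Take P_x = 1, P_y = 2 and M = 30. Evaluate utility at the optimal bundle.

V = 1.1355

Let x' = x−4, y' = y−12. MRS = 5·y'/x' = P_x/P_y.
Substituting into the budget: x* = 4 + 5/6·(M − 4·P_x − 12·P_y)/P_x, and y* = 12 + 1/6·(…)/P_y.
Discretionary income = 30 − 4·1 − 12·2 = 2; x* = 4 + 5/6·2/1 = 5.6667; y* = 12 + 1/6·2/2 = 12.1667.
Utility at the optimum: U(5.6667, 12.1667) = 1.1355.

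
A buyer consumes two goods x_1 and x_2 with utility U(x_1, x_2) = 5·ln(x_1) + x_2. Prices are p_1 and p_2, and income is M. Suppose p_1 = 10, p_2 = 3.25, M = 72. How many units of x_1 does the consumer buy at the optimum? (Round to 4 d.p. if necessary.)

x_1* = 1.625

Set MRS = p_1/p_2: (5/x_1)/1 = p_1/p_2.
So x_1*(p_1,p_2) = 5·p_2/p_1, independent of income; and x_2* = (M − 5·p_2)/p_2.
At the given prices: x_1* = 5·3.25/10 = 1.625.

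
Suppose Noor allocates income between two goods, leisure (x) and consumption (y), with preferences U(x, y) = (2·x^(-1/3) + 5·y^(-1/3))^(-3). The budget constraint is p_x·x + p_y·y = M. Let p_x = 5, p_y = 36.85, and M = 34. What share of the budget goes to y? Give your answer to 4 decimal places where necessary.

share on y = 0.7661

MRS = MU_x/MU_y = (2/5)·(y/x)^(4/3). Set equal to p_x/p_y.
Solve for the ratio: y/x = [(5/2)·p_x/p_y]^(0.75).
Substitute y = (y/x)·x into the budget: x* = M/(p_x + p_y·(y/x)).
Numerically y/x = 0.444482, so x* = 34/(5 + 36.85·0.444482) = 1.5903 and y* = 0.444482·1.5903 = 0.7069.
Expenditure on y: 36.85·0.7069 = 26.0483; share = 0.7661.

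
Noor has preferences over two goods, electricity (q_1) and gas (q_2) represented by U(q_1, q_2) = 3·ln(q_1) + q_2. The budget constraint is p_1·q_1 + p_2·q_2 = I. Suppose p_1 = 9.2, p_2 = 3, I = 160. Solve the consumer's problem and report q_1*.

q_1* = 0.9783

Set MRS = p_1/p_2: (3/q_1)/1 = p_1/p_2.
So q_1*(p_1,p_2) = 3·p_2/p_1, independent of income; and q_2* = (I − 3·p_2)/p_2.
At the given prices: q_1* = 3·3/9.2 = 0.9783.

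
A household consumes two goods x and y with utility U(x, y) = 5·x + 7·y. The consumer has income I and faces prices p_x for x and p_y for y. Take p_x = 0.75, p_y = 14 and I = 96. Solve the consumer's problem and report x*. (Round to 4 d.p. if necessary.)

x* = 128

Linear utility — the consumer picks whichever good has higher MU/price: 5/0.75 = 6.6667 vs 7/14 = 0.5.
x gives more utility per dollar, so spend all income on x: x* = I/p_x, y* = 0.
Numerically: x* = 128, y* = 0.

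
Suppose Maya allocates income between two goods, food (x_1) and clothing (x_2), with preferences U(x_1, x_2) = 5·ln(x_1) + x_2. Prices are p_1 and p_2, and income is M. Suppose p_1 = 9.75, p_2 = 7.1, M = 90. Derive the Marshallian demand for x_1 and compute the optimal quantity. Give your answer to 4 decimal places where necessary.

x_1* = 3.641

At the given prices: x_1* = 5·7.1/9.75 = 3.641.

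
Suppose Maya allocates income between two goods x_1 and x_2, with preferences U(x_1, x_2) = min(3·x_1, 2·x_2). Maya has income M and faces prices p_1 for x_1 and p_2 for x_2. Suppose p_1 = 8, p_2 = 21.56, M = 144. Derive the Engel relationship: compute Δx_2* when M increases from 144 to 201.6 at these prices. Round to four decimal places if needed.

Δx_2* = 2.1418

Leontief preferences: the optimum is at the kink where x_1/2 = x_2/3, i.e. x_2 = (3/2)·x_1.
Budget: p_1·x_1 + p_2·(3/2)·x_1 = M, so (2·p_1 + 3·p_2)·x_1 = 2·M.
Demand: x_1*(p_1,p_2,M) = 2·M/(2·p_1 + 3·p_2), x_2* = 3·M/(2·p_1 + 3·p_2).
Here 2·8 + 3·21.56 = 80.68, giving x_2* = 5.3545.
At M' = 201.6: x_2* = 7.4963. Change: 7.4963 − 5.3545 = 2.1418.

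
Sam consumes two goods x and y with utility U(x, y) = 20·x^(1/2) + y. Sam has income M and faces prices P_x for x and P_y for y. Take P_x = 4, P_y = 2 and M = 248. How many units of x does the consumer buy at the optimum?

x* = 25

Set MRS = P_x/P_y: 10·x^(−1/2) = P_x/P_y.
Thus x* = (10·P_y/P_x)² — independent of M — with the rest of income spent on y.
Plugging in: x* = (10·2/4)² = 25.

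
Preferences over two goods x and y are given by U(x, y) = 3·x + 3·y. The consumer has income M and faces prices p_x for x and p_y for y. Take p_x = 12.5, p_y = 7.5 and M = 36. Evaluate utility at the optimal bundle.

V = 14.4

Linear utility — the consumer picks whichever good has higher MU/price: 3/12.5 = 0.24 vs 3/7.5 = 0.4.
y gives more utility per dollar, so spend all income on y: y* = M/p_y, x* = 0.
Numerically: x* = 0, y* = 4.8.
Utility at the optimum: U(0, 4.8) = 14.4.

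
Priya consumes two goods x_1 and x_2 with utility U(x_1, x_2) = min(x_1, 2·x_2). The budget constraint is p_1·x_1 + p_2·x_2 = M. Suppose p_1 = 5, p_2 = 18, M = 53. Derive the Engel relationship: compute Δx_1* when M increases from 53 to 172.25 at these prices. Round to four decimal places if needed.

With perfect complements, no substitution: consume in ratio x_1:x_2 = 2:1.
Budget: p_1·x_1 + p_2·(1/2)·x_1 = M, so (2·p_1 + p_2)·x_1 = 2·M.
Demand: x_1*(p_1,p_2,M) = 2·M/(2·p_1 + p_2), x_2* = M/(2·p_1 + p_2).
Here 2·5 + 18 = 28, giving x_1* = 3.7857.
At M' = 172.25: x_1* = 12.3036. Change: 12.3036 − 3.7857 = 8.5179.

Δx_1* = 8.5179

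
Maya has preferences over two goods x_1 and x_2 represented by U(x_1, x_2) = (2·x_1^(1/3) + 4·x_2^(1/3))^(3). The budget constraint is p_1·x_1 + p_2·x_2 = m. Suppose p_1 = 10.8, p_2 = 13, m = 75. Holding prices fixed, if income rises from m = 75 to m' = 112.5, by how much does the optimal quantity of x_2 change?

MU_x_1 ∝ 2·x_1^(-2/3), MU_x_2 ∝ 4·x_2^(-2/3), so MRS = (1/2)·(x_2/x_1)^(2/3) = p_1/p_2.
Hence x_2/x_1 = (2·p_1/p_2)^(1/(2/3)), i.e. raised to the 1.5 power.
Substitute x_2 = (x_2/x_1)·x_1 into the budget: x_1* = m/(p_1 + p_2·(x_2/x_1)).
Numerically x_2/x_1 = 2.141734, so x_1* = 75/(10.8 + 13·2.141734) = 1.9409 and x_2* = 2.141734·1.9409 = 4.1568.
At m' = 112.5: x_2* = 6.2352. Change: 6.2352 − 4.1568 = 2.0784.

Δx_2* = 2.0784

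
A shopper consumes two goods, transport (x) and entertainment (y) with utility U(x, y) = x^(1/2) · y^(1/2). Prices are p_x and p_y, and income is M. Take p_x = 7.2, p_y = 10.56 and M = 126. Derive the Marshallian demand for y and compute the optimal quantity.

y* = 5.9659

Tangency: MRS = y/x = p_x/p_y.
Rearranging, p_y·y = p_x·x. Substituting into the budget gives p_x·x·(1 + 1) = M.
Demand: x*(p_x,p_y,M) = 0.5·M/p_x and y* = 0.5·M/p_y.
At p_x=7.2, p_y=10.56, M=126: y* = 0.5·126/10.56 = 5.9659.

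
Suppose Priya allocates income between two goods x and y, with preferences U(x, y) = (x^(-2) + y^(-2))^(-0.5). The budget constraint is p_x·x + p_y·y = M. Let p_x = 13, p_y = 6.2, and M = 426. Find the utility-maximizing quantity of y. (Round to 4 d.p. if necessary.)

MRS = MU_x/MU_y = (y/x)^(3). Set equal to p_x/p_y.
Solve for the ratio: y/x = [p_x/p_y]^(1/3).
Substitute y = (y/x)·x into the budget: x* = M/(p_x + p_y·(y/x)).
Numerically y/x = 1.279923, so x* = 426/(13 + 6.2·1.279923) = 20.3482 and y* = 1.279923·20.3482 = 26.0441.

y* = 26.0441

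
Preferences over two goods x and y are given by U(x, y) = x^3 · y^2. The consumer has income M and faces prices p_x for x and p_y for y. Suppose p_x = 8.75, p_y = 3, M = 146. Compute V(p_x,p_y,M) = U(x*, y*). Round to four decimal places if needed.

At p_x=8.75, p_y=3, M=146: x* = 0.6·146/8.75 = 10.0114, y* = 19.4667.
Utility at the optimum: U(10.0114, 19.4667) = 380251.8575.

V = 380251.8575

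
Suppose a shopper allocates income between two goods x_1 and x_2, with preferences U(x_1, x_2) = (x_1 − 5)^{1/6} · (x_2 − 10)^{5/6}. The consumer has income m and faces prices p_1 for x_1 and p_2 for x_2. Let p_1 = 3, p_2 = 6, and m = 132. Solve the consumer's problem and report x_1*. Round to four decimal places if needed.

Discretionary income = 132 − 5·3 − 10·6 = 57; x_1* = 5 + 1/6·57/3 = 8.1667.

x_1* = 8.1667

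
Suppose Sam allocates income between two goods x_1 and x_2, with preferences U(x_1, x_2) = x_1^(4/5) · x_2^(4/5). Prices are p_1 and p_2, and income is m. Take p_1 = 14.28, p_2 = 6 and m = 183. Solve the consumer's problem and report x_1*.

Tangency: MRS = x_2/x_1 = p_1/p_2.
Rearranging, p_2·x_2 = p_1·x_1. Substituting into the budget gives p_1·x_1·(1 + 1) = m.
Demand: x_1*(p_1,p_2,m) = 0.5·m/p_1 and x_2* = 0.5·m/p_2.
At p_1=14.28, p_2=6, m=183: x_1* = 0.5·183/14.28 = 6.4076.

x_1* = 6.4076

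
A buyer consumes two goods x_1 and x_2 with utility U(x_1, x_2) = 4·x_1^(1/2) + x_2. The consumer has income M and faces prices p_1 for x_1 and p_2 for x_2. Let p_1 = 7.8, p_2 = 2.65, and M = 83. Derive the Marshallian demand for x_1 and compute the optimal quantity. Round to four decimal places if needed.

x_1* = 0.4617

Thus x_1* = (2·p_2/p_1)² — independent of M — with the rest of income spent on x_2.
Plugging in: x_1* = (2·2.65/7.8)² = 0.4617.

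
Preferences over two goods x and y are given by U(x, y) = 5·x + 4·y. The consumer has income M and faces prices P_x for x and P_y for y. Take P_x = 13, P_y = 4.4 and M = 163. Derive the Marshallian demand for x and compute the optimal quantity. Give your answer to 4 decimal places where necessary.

x* = 0

y gives more utility per dollar, so spend all income on y: y* = M/P_y, x* = 0.
Numerically: x* = 0, y* = 37.0455.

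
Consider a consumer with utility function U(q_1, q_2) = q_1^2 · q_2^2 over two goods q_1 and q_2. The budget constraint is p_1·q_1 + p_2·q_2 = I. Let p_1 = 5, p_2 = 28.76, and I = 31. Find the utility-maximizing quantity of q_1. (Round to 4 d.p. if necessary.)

q_1* = 3.1

MU_q_1/MU_q_2 = (2·q_2)/(2·q_1); tangency sets this equal to p_1/p_2.
Rearranging, p_2·q_2 = p_1·q_1. Substituting into the budget gives p_1·q_1·(1 + 1) = I.
Demand: q_1*(p_1,p_2,I) = 0.5·I/p_1 and q_2* = 0.5·I/p_2.
At p_1=5, p_2=28.76, I=31: q_1* = 0.5·31/5 = 3.1.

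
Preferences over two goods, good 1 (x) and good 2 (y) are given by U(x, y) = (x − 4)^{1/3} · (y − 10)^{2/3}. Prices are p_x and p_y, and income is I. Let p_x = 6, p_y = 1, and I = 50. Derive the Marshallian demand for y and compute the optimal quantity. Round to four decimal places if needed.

y* = 20.6667

After buying the subsistence bundle (4, 10), a share 1/3 of the remaining income goes to x: x* = 4 + 1/3·(I − 4p_x − 10p_y)/p_x.
Discretionary income = 50 − 4·6 − 10·1 = 16; y* = 10 + 2/3·16/1 = 20.6667.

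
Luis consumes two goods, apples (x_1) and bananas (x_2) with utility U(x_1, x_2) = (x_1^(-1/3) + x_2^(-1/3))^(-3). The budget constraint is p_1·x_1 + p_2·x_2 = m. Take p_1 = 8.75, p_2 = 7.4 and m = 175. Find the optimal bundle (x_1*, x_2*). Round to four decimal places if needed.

x_1* = 10.2094, x_2* = 11.5767

MU_x_1 ∝ x_1^(-4/3), MU_x_2 ∝ x_2^(-4/3), so MRS = (x_2/x_1)^(4/3) = p_1/p_2.
Solve for the ratio: x_2/x_1 = [p_1/p_2]^(0.75).
With the ratio pinned down, the budget gives x_1* = m/(p_1 + p_2·(x_2/x_1)) and x_2* = (x_2/x_1)·x_1*.
Numerically x_2/x_1 = 1.13392, so x_1* = 175/(8.75 + 7.4·1.13392) = 10.2094 and x_2* = 1.13392·10.2094 = 11.5767.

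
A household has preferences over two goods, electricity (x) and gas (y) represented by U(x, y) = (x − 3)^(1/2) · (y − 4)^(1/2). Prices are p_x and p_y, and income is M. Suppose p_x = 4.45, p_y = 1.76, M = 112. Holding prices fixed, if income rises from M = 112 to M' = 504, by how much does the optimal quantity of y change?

After buying the subsistence bundle (3, 4), a share 0.5 of the remaining income goes to x: x* = 3 + 0.5·(M − 3p_x − 4p_y)/p_x.
Discretionary income = 112 − 3·4.45 − 4·1.76 = 91.61; y* = 4 + 0.5·91.61/1.76 = 30.0256.
At M' = 504: y* = 141.3892. Change: 141.3892 − 30.0256 = 111.3636.

Δy* = 111.3636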